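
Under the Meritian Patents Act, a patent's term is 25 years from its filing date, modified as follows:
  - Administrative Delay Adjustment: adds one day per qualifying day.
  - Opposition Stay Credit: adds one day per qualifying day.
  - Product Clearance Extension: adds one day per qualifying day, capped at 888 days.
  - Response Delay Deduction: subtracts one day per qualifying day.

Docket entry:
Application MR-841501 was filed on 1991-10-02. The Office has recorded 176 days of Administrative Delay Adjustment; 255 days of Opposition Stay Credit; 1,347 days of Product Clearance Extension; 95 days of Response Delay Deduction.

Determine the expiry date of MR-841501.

February 8, 2020

Base term: filing date + 25 years → 2 October 2016.
Administrative Delay Adjustment: +176 days → 27 March 2017.
Opposition Stay Credit: +255 days → 7 December 2017.
Product Clearance Extension: 1347 days claimed exceeds the 888-day cap, so +888 days → 13 May 2020.
Response Delay Deduction: −95 days → 8 February 2020.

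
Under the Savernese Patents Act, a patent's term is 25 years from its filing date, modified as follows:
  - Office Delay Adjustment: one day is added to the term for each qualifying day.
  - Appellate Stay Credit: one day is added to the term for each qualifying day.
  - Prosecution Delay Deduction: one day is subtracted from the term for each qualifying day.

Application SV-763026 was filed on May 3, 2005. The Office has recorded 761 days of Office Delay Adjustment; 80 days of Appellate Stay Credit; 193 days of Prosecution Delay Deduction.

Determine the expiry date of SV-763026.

2032-02-10

Base term: filing date + 25 years → 3 May 2030.
Office Delay Adjustment: +761 days → 2 June 2032.
Appellate Stay Credit: +80 days → 21 August 2032.
Prosecution Delay Deduction: −193 days → 10 February 2032.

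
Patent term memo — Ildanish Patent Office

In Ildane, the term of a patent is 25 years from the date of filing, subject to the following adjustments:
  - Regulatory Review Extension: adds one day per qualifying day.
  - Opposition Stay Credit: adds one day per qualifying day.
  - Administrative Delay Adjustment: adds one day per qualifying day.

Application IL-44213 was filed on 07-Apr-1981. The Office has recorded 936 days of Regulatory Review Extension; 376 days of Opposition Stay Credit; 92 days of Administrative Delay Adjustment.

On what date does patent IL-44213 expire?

Base term: filing date + 25 years → 7 April 2006.
Regulatory Review Extension: +936 days → 29 October 2008.
Opposition Stay Credit: +376 days → 9 November 2009.
Administrative Delay Adjustment: +92 days → 9 February 2010.

2010-02-09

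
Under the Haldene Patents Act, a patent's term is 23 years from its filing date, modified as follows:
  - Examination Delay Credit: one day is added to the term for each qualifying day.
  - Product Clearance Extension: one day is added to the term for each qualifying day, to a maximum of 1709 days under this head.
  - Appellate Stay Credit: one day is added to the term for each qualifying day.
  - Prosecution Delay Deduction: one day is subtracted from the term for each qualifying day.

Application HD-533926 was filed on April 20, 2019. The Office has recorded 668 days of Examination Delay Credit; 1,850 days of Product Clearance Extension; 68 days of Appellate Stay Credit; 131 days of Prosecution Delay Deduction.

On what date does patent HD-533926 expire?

Base term: filing date + 23 years → 20 April 2042.
Examination Delay Credit: +668 days → 17 February 2044.
Product Clearance Extension: 1850 days claimed exceeds the 1709-day cap, so +1709 days → 22 October 2048.
Appellate Stay Credit: +68 days → 29 December 2048.
Prosecution Delay Deduction: −131 days → 20 August 2048.

August 20, 2048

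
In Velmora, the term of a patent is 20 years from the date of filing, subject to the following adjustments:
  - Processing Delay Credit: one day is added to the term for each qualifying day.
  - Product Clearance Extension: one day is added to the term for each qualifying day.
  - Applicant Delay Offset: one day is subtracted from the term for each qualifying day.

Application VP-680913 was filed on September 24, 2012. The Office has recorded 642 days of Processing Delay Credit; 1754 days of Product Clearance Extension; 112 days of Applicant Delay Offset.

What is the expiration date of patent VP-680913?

2038-12-26

Base term: filing date + 20 years → 24 September 2032.
Processing Delay Credit: +642 days → 28 June 2034.
Product Clearance Extension: +1754 days → 17 April 2039.
Applicant Delay Offset: −112 days → 26 December 2038.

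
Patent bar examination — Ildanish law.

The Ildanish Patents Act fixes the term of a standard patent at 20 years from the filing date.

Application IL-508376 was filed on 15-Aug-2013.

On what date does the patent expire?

Filing date + 20 years → 15 August 2033.

August 15, 2033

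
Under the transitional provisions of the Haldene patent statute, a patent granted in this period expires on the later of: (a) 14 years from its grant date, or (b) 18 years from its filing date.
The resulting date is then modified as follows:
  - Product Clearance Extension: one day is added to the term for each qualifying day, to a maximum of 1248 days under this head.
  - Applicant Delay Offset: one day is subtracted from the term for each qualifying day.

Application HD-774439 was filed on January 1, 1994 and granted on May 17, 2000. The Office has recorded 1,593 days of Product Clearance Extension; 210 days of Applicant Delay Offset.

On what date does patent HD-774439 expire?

March 20, 2017

(a) grant + 14 years → 17 May 2014.
(b) filing + 18 years → 1 January 2012.
Later of the two: 17 May 2014.
Product Clearance Extension: 1593 days claimed exceeds the 1248-day cap, so +1248 days → 16 October 2017.
Applicant Delay Offset: −210 days → 20 March 2017.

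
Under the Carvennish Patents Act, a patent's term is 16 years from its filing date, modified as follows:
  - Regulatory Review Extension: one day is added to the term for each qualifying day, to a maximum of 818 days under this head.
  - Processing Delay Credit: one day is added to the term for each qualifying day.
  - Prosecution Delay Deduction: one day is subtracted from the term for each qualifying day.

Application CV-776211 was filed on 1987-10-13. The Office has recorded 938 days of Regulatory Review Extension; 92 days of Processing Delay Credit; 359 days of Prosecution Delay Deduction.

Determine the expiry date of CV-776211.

Base term: filing date + 16 years → 13 October 2003.
Regulatory Review Extension: 938 days claimed exceeds the 818-day cap, so +818 days → 8 January 2006.
Processing Delay Credit: +92 days → 10 April 2006.
Prosecution Delay Deduction: −359 days → 16 April 2005.

2005-04-16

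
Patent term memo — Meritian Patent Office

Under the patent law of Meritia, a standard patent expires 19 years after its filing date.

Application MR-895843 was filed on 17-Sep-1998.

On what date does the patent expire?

September 17, 2017

Filing date + 19 years → 17 September 2017.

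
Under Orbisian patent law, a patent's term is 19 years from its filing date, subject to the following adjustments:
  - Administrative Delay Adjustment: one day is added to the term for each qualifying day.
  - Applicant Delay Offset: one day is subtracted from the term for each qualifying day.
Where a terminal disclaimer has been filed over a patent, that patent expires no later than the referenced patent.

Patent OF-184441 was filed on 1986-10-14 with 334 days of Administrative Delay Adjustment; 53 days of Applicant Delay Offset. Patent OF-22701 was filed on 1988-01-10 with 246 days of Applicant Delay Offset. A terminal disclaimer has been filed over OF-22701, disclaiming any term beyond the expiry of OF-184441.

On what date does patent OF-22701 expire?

Natural term of OF-22701:
  Base: filing + 19 years → 10 January 2007.
  Applicant Delay Offset: −246 days → 9 May 2006.
Expiry of referenced patent OF-184441:
  Base: filing + 19 years → 14 October 2005.
  Administrative Delay Adjustment: +334 days → 13 September 2006.
  Applicant Delay Offset: −53 days → 22 July 2006.
Terminal disclaimer: OF-22701 expires on the earlier of 9 May 2006 and 22 July 2006.

2006-05-09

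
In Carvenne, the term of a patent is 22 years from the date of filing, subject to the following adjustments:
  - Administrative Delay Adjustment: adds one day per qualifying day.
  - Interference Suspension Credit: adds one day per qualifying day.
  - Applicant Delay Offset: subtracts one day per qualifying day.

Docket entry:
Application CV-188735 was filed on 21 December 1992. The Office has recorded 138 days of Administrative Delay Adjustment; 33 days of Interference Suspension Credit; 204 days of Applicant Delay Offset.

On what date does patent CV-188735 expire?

November 18, 2014

Base term: filing date + 22 years → 21 December 2014.
Administrative Delay Adjustment: +138 days → 8 May 2015.
Interference Suspension Credit: +33 days → 10 June 2015.
Applicant Delay Offset: −204 days → 18 November 2014.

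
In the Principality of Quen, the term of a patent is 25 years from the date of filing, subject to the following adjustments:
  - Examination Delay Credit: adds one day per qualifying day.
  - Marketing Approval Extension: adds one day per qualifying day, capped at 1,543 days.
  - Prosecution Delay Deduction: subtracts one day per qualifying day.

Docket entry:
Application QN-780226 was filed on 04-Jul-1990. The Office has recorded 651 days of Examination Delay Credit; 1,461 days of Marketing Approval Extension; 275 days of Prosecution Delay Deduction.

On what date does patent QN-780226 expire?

2020-07-14

Base term: filing date + 25 years → 4 July 2015.
Examination Delay Credit: +651 days → 15 April 2017.
Marketing Approval Extension: 1461 days (within the 1543-day cap) → +1461 days → 15 April 2021.
Prosecution Delay Deduction: −275 days → 14 July 2020.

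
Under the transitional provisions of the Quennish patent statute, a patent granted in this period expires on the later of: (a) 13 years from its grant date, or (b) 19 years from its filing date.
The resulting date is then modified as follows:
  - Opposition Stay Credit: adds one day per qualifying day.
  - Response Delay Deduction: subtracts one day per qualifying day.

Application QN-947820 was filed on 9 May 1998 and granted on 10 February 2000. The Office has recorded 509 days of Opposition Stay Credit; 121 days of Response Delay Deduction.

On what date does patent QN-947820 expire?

June 1, 2018

(a) grant + 13 years → 10 February 2013.
(b) filing + 19 years → 9 May 2017.
Later of the two: 9 May 2017.
Opposition Stay Credit: +509 days → 30 September 2018.
Response Delay Deduction: −121 days → 1 June 2018.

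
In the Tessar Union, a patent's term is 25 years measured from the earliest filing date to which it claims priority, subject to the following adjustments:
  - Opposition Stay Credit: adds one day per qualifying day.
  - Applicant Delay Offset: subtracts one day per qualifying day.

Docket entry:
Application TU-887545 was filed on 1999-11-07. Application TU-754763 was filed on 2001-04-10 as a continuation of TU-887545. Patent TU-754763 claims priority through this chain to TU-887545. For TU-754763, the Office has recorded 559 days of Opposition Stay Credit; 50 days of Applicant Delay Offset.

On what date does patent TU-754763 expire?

Earliest priority filing: 7 November 1999.
Base term: 7 November 1999 + 25 years → 7 November 2024.
Opposition Stay Credit: +559 days → 20 May 2026.
Applicant Delay Offset: −50 days → 31 March 2026.

March 31, 2026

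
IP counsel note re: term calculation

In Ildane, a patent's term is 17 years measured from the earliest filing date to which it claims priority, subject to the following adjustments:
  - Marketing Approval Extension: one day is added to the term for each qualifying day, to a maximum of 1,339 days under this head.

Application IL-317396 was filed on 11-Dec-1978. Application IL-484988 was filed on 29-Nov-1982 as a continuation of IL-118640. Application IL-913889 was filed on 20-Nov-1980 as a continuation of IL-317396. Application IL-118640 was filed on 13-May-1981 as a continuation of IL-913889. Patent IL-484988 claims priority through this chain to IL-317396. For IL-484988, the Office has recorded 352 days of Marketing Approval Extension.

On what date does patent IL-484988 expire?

1996-11-27

Earliest priority filing: 11 December 1978.
Base term: 11 December 1978 + 17 years → 11 December 1995.
Marketing Approval Extension: 352 days (within the 1339-day cap) → +352 days → 27 November 1996.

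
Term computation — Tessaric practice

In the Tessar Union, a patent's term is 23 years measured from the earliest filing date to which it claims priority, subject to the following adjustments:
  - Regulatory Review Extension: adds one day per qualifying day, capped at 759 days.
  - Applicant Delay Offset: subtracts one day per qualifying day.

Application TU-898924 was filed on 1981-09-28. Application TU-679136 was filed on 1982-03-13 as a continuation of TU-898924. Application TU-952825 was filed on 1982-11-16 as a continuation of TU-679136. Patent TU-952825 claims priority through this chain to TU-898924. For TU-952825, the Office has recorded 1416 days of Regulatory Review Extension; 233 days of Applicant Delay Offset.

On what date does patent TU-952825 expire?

Earliest priority filing: 28 September 1981.
Base term: 28 September 1981 + 23 years → 28 September 2004.
Regulatory Review Extension: 1416 days claimed exceeds the 759-day cap, so +759 days → 27 October 2006.
Applicant Delay Offset: −233 days → 8 March 2006.

March 8, 2006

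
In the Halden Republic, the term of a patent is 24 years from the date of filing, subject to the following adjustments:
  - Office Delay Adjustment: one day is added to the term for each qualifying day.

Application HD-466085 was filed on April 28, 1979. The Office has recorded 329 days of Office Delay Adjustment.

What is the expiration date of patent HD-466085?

2004-03-22

Base term: filing date + 24 years → 28 April 2003.
Office Delay Adjustment: +329 days → 22 March 2004.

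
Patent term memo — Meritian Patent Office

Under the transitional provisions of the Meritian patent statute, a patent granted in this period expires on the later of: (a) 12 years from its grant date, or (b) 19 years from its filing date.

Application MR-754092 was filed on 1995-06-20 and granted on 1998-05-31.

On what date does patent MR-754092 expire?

(a) grant + 12 years → 31 May 2010.
(b) filing + 19 years → 20 June 2014.
Later of the two: 20 June 2014.

June 20, 2014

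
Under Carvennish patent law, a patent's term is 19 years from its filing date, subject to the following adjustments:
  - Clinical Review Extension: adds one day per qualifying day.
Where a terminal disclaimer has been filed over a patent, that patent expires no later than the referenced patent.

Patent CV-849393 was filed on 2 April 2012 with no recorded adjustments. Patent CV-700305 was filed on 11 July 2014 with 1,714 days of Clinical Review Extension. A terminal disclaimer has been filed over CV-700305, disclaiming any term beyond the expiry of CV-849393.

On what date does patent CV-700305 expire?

April 2, 2031

Natural term of CV-700305:
  Base: filing + 19 years → 11 July 2033.
  Clinical Review Extension: +1714 days → 21 March 2038.
Expiry of referenced patent CV-849393:
  Base: filing + 19 years → 2 April 2031.
Terminal disclaimer: CV-700305 expires on the earlier of 21 March 2038 and 2 April 2031.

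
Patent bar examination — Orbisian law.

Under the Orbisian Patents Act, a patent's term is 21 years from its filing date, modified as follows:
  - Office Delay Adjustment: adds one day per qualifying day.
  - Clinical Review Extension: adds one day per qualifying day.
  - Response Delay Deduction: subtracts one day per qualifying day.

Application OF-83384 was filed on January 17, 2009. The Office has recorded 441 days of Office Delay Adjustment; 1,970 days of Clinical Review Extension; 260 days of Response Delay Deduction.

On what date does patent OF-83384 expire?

Base term: filing date + 21 years → 17 January 2030.
Office Delay Adjustment: +441 days → 3 April 2031.
Clinical Review Extension: +1970 days → 24 August 2036.
Response Delay Deduction: −260 days → 8 December 2035.

December 8, 2035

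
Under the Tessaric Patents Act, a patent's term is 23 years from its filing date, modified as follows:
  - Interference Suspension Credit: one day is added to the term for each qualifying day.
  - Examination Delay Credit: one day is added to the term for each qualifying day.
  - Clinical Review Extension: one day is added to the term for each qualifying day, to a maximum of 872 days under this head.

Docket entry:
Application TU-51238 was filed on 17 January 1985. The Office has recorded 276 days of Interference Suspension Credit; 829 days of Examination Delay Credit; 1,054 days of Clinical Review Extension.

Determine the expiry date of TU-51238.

Base term: filing date + 23 years → 17 January 2008.
Interference Suspension Credit: +276 days → 19 October 2008.
Examination Delay Credit: +829 days → 26 January 2011.
Clinical Review Extension: 1054 days claimed exceeds the 872-day cap, so +872 days → 16 June 2013.

June 16, 2013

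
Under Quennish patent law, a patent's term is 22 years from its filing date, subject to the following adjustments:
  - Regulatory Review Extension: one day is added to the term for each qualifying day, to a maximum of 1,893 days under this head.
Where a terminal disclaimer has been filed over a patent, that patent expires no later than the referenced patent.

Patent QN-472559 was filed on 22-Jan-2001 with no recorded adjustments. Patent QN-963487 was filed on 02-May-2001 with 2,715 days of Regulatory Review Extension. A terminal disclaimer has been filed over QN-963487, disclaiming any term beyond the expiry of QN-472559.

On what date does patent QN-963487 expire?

2023-01-22

Natural term of QN-963487:
  Base: filing + 22 years → 2 May 2023.
  Regulatory Review Extension: 2715 days claimed exceeds the 1893-day cap, so +1893 days → 7 July 2028.
Expiry of referenced patent QN-472559:
  Base: filing + 22 years → 22 January 2023.
Terminal disclaimer: QN-963487 expires on the earlier of 7 July 2028 and 22 January 2023.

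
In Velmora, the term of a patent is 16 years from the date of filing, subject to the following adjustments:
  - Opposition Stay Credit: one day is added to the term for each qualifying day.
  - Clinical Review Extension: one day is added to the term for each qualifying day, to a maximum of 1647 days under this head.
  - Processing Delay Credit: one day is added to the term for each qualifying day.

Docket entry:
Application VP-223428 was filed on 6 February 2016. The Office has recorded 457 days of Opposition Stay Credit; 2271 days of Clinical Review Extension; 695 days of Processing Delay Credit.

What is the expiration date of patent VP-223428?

Base term: filing date + 16 years → 6 February 2032.
Opposition Stay Credit: +457 days → 8 May 2033.
Clinical Review Extension: 2271 days claimed exceeds the 1647-day cap, so +1647 days → 10 November 2037.
Processing Delay Credit: +695 days → 6 October 2039.

2039-10-06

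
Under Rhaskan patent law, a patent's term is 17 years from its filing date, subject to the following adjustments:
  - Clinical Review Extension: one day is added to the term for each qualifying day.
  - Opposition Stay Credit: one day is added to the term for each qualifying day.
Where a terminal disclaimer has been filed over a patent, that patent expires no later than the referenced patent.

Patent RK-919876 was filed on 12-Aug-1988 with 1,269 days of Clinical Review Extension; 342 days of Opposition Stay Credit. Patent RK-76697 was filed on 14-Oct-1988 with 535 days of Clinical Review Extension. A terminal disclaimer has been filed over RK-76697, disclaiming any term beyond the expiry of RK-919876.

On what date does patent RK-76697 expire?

April 2, 2007

Natural term of RK-76697:
  Base: filing + 17 years → 14 October 2005.
  Clinical Review Extension: +535 days → 2 April 2007.
Expiry of referenced patent RK-919876:
  Base: filing + 17 years → 12 August 2005.
  Clinical Review Extension: +1269 days → 1 February 2009.
  Opposition Stay Credit: +342 days → 9 January 2010.
Terminal disclaimer: RK-76697 expires on the earlier of 2 April 2007 and 9 January 2010.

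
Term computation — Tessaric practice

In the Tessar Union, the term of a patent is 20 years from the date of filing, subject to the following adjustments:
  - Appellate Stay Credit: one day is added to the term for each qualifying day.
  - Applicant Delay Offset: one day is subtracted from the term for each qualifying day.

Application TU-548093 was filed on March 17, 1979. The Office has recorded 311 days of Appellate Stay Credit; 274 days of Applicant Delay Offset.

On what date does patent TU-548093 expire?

Base term: filing date + 20 years → 17 March 1999.
Appellate Stay Credit: +311 days → 22 January 2000.
Applicant Delay Offset: −274 days → 23 April 1999.

1999-04-23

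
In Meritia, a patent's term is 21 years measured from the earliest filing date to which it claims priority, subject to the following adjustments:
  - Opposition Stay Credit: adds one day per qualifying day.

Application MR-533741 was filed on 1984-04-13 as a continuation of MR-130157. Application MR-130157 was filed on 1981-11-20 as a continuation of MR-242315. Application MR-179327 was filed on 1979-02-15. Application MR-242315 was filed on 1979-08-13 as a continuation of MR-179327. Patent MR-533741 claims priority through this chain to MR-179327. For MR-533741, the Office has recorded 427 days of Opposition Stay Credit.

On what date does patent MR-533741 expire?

Earliest priority filing: 15 February 1979.
Base term: 15 February 1979 + 21 years → 15 February 2000.
Opposition Stay Credit: +427 days → 17 April 2001.

April 17, 2001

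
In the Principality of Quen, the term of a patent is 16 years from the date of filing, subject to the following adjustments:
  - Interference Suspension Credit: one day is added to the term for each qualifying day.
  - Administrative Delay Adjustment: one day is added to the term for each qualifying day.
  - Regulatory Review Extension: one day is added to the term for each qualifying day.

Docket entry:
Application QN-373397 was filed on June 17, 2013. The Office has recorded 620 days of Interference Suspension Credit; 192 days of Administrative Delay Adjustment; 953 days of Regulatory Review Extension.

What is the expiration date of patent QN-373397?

Base term: filing date + 16 years → 17 June 2029.
Interference Suspension Credit: +620 days → 27 February 2031.
Administrative Delay Adjustment: +192 days → 7 September 2031.
Regulatory Review Extension: +953 days → 17 April 2034.

April 17, 2034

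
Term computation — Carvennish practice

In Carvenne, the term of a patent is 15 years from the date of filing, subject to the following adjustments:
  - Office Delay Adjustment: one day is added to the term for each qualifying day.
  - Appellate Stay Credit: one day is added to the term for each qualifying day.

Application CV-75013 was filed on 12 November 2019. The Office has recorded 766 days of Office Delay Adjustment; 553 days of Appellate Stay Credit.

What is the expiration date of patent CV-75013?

Base term: filing date + 15 years → 12 November 2034.
Office Delay Adjustment: +766 days → 17 December 2036.
Appellate Stay Credit: +553 days → 23 June 2038.

June 23, 2038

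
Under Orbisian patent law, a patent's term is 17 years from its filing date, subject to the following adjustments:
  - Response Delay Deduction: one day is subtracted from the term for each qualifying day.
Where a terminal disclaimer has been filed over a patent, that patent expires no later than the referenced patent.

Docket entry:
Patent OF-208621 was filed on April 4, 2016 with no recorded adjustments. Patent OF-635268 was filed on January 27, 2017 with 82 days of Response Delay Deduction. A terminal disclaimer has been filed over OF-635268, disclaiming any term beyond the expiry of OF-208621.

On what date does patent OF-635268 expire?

2033-04-04

Natural term of OF-635268:
  Base: filing + 17 years → 27 January 2034.
  Response Delay Deduction: −82 days → 6 November 2033.
Expiry of referenced patent OF-208621:
  Base: filing + 17 years → 4 April 2033.
Terminal disclaimer: OF-635268 expires on the earlier of 6 November 2033 and 4 April 2033.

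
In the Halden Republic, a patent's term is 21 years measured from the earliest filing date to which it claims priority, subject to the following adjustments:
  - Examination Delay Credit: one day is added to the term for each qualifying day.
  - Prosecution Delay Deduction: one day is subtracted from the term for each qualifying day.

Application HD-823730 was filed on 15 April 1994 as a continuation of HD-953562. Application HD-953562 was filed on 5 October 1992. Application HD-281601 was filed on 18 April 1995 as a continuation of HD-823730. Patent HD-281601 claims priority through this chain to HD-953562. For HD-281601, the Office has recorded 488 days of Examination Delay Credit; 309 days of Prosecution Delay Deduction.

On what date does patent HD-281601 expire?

Earliest priority filing: 5 October 1992.
Base term: 5 October 1992 + 21 years → 5 October 2013.
Examination Delay Credit: +488 days → 5 February 2015.
Prosecution Delay Deduction: −309 days → 2 April 2014.

April 2, 2014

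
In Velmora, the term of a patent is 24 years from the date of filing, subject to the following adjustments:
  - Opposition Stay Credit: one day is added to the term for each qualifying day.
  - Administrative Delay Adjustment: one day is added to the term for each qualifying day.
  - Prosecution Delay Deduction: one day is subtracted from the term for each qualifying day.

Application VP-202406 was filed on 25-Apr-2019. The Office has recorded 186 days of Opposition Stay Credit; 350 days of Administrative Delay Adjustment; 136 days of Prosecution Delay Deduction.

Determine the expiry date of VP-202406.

Base term: filing date + 24 years → 25 April 2043.
Opposition Stay Credit: +186 days → 28 October 2043.
Administrative Delay Adjustment: +350 days → 12 October 2044.
Prosecution Delay Deduction: −136 days → 29 May 2044.

May 29, 2044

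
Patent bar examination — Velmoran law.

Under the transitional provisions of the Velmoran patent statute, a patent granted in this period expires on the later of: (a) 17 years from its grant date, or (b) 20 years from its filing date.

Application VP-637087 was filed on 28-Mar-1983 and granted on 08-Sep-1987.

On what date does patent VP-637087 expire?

September 8, 2004

(a) grant + 17 years → 8 September 2004.
(b) filing + 20 years → 28 March 2003.
Later of the two: 8 September 2004.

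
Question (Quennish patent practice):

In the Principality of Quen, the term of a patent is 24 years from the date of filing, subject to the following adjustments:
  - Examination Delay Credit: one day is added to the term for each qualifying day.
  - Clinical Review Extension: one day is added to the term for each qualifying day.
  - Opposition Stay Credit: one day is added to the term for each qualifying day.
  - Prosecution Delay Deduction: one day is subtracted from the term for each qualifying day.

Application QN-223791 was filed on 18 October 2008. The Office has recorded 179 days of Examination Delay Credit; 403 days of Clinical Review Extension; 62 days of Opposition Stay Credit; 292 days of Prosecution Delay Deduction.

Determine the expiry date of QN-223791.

2033-10-05

Base term: filing date + 24 years → 18 October 2032.
Examination Delay Credit: +179 days → 15 April 2033.
Clinical Review Extension: +403 days → 23 May 2034.
Opposition Stay Credit: +62 days → 24 July 2034.
Prosecution Delay Deduction: −292 days → 5 October 2033.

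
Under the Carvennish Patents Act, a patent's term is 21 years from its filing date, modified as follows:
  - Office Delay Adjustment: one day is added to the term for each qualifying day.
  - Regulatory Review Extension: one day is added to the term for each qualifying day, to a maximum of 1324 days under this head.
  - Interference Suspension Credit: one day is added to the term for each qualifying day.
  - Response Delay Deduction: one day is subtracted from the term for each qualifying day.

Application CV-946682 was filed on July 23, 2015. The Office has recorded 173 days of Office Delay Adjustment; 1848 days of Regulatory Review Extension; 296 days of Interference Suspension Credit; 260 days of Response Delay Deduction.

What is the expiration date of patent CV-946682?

Base term: filing date + 21 years → 23 July 2036.
Office Delay Adjustment: +173 days → 12 January 2037.
Regulatory Review Extension: 1848 days claimed exceeds the 1324-day cap, so +1324 days → 28 August 2040.
Interference Suspension Credit: +296 days → 20 June 2041.
Response Delay Deduction: −260 days → 3 October 2040.

2040-10-03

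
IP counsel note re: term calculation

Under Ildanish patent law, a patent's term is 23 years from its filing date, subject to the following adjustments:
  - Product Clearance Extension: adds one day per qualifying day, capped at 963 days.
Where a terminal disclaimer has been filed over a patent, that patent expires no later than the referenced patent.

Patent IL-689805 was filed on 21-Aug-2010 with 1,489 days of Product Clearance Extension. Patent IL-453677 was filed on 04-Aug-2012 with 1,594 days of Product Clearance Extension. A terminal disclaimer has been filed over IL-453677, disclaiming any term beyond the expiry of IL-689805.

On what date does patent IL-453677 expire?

Natural term of IL-453677:
  Base: filing + 23 years → 4 August 2035.
  Product Clearance Extension: 1594 days claimed exceeds the 963-day cap, so +963 days → 24 March 2038.
Expiry of referenced patent IL-689805:
  Base: filing + 23 years → 21 August 2033.
  Product Clearance Extension: 1489 days claimed exceeds the 963-day cap, so +963 days → 10 April 2036.
Terminal disclaimer: IL-453677 expires on the earlier of 24 March 2038 and 10 April 2036.

2036-04-10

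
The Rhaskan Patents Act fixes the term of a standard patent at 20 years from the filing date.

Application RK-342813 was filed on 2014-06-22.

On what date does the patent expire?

Filing date + 20 years → 22 June 2034.

June 22, 2034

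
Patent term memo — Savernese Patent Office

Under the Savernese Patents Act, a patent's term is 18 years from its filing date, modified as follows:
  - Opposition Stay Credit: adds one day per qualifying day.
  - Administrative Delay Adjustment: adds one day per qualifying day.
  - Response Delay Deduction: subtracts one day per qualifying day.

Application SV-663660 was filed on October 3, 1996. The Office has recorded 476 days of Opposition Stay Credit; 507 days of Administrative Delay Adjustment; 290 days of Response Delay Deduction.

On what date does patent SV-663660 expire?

August 26, 2016

Base term: filing date + 18 years → 3 October 2014.
Opposition Stay Credit: +476 days → 22 January 2016.
Administrative Delay Adjustment: +507 days → 12 June 2017.
Response Delay Deduction: −290 days → 26 August 2016.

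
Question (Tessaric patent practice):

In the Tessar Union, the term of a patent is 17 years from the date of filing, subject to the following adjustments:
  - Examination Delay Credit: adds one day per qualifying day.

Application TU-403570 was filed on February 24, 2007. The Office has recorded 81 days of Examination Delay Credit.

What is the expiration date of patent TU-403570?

Base term: filing date + 17 years → 24 February 2024.
Examination Delay Credit: +81 days → 15 May 2024.

2024-05-15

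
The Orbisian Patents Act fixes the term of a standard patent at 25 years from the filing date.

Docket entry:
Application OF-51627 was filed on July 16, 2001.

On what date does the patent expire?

2026-07-16

Filing date + 25 years → 16 July 2026.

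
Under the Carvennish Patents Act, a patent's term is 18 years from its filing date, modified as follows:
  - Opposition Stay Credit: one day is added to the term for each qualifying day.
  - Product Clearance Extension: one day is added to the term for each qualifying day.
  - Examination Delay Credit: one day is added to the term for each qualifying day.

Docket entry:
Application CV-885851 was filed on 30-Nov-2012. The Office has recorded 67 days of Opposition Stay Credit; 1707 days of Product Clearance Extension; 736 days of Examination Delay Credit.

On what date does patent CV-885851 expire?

2037-10-14

Base term: filing date + 18 years → 30 November 2030.
Opposition Stay Credit: +67 days → 5 February 2031.
Product Clearance Extension: +1707 days → 9 October 2035.
Examination Delay Credit: +736 days → 14 October 2037.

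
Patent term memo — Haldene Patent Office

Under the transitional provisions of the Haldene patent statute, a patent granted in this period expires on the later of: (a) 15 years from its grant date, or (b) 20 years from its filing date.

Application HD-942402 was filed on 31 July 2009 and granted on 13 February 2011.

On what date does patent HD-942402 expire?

2029-07-31

(a) grant + 15 years → 13 February 2026.
(b) filing + 20 years → 31 July 2029.
Later of the two: 31 July 2029.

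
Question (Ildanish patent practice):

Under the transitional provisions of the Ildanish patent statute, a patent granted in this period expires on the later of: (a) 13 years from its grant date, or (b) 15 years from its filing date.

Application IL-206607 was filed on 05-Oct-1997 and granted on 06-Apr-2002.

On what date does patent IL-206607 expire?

April 6, 2015

(a) grant + 13 years → 6 April 2015.
(b) filing + 15 years → 5 October 2012.
Later of the two: 6 April 2015.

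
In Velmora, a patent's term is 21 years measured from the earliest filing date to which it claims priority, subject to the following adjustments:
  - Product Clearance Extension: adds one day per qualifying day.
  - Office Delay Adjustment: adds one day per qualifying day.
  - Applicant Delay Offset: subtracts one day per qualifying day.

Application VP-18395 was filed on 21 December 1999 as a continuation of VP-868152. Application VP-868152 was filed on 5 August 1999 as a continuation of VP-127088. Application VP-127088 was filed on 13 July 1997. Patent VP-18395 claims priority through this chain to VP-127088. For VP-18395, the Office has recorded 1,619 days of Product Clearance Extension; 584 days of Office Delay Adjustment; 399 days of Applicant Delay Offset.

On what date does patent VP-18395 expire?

2023-06-21

Earliest priority filing: 13 July 1997.
Base term: 13 July 1997 + 21 years → 13 July 2018.
Product Clearance Extension: +1619 days → 18 December 2022.
Office Delay Adjustment: +584 days → 24 July 2024.
Applicant Delay Offset: −399 days → 21 June 2023.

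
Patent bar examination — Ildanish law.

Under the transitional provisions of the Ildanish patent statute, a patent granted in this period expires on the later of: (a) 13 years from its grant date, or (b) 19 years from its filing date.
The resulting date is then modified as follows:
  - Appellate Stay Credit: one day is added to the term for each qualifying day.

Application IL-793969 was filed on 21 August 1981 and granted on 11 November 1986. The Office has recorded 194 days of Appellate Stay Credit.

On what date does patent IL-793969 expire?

March 3, 2001

(a) grant + 13 years → 11 November 1999.
(b) filing + 19 years → 21 August 2000.
Later of the two: 21 August 2000.
Appellate Stay Credit: +194 days → 3 March 2001.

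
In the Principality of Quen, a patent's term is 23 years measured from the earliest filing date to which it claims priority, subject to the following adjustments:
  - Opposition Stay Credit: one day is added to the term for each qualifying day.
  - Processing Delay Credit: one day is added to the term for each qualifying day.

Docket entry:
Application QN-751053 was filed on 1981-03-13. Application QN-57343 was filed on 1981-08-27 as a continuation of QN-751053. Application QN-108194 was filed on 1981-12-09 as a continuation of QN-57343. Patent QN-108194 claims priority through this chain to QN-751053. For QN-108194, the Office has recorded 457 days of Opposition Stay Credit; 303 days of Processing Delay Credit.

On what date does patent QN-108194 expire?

Earliest priority filing: 13 March 1981.
Base term: 13 March 1981 + 23 years → 13 March 2004.
Opposition Stay Credit: +457 days → 13 June 2005.
Processing Delay Credit: +303 days → 12 April 2006.

2006-04-12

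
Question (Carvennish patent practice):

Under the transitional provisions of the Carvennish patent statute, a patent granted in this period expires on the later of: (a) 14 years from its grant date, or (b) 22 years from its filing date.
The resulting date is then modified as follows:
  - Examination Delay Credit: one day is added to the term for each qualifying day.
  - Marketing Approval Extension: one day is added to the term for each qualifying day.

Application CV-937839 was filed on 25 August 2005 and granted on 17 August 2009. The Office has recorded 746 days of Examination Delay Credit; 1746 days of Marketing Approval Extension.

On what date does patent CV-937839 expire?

June 21, 2034

(a) grant + 14 years → 17 August 2023.
(b) filing + 22 years → 25 August 2027.
Later of the two: 25 August 2027.
Examination Delay Credit: +746 days → 9 September 2029.
Marketing Approval Extension: +1746 days → 21 June 2034.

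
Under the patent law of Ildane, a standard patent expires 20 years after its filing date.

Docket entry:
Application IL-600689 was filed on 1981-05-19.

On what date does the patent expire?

Filing date + 20 years → 19 May 2001.

2001-05-19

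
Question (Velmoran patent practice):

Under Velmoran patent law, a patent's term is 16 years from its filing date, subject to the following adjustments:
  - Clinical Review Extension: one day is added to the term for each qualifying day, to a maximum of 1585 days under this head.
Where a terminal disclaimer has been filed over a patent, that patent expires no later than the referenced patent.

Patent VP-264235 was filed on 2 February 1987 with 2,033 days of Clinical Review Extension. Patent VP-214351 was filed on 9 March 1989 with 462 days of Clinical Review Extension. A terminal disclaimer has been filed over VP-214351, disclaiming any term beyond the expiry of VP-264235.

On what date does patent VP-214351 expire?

2006-06-14

Natural term of VP-214351:
  Base: filing + 16 years → 9 March 2005.
  Clinical Review Extension: 462 days (within the 1585-day cap) → +462 days → 14 June 2006.
Expiry of referenced patent VP-264235:
  Base: filing + 16 years → 2 February 2003.
  Clinical Review Extension: 2033 days claimed exceeds the 1585-day cap, so +1585 days → 6 June 2007.
Terminal disclaimer: VP-214351 expires on the earlier of 14 June 2006 and 6 June 2007.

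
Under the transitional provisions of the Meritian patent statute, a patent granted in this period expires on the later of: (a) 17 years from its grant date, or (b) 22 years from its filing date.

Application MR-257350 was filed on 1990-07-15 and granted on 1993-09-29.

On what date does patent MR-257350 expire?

(a) grant + 17 years → 29 September 2010.
(b) filing + 22 years → 15 July 2012.
Later of the two: 15 July 2012.

July 15, 2012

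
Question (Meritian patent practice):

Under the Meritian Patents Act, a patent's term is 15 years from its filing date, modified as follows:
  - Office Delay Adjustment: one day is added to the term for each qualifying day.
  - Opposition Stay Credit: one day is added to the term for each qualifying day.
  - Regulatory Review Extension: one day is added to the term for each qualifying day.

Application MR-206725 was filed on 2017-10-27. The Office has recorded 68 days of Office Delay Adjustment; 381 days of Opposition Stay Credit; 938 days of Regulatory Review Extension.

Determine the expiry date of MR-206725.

August 14, 2036

Base term: filing date + 15 years → 27 October 2032.
Office Delay Adjustment: +68 days → 3 January 2033.
Opposition Stay Credit: +381 days → 19 January 2034.
Regulatory Review Extension: +938 days → 14 August 2036.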